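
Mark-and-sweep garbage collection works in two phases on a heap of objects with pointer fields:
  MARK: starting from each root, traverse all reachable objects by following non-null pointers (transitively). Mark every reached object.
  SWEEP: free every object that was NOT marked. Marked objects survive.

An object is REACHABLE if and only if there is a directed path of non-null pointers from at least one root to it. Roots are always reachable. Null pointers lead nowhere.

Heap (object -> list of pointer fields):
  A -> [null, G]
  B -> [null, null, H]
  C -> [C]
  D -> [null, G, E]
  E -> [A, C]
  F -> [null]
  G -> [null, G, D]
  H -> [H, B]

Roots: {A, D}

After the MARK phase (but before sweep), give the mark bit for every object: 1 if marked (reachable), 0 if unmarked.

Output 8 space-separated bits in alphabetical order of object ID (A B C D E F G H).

Roots: A D
Mark A: refs=null G, marked=A
Mark D: refs=null G E, marked=A D
Mark G: refs=null G D, marked=A D G
Mark E: refs=A C, marked=A D E G
Mark C: refs=C, marked=A C D E G
Unmarked (collected): B F H

Answer: 1 0 1 1 1 0 1 0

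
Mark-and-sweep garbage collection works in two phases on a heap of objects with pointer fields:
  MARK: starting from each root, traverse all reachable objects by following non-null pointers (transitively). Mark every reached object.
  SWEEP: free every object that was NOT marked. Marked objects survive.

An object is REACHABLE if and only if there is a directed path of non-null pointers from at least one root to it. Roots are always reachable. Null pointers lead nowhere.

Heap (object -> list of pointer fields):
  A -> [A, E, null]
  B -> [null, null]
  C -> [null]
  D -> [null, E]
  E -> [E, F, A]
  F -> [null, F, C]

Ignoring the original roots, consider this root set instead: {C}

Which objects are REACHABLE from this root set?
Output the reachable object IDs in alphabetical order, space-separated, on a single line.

Answer: C

Derivation:
Roots: C
Mark C: refs=null, marked=C
Unmarked (collected): A B D E F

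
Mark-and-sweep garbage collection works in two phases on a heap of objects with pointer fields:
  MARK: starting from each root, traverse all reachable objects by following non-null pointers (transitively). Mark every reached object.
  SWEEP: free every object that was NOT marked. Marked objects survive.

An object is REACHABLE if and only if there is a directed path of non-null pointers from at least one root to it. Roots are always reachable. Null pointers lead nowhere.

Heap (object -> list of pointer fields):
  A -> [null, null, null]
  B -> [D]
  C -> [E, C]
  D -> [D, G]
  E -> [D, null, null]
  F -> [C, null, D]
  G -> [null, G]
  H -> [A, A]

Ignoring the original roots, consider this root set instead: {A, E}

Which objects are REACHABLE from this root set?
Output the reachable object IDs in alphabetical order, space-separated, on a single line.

Roots: A E
Mark A: refs=null null null, marked=A
Mark E: refs=D null null, marked=A E
Mark D: refs=D G, marked=A D E
Mark G: refs=null G, marked=A D E G
Unmarked (collected): B C F H

Answer: A D E G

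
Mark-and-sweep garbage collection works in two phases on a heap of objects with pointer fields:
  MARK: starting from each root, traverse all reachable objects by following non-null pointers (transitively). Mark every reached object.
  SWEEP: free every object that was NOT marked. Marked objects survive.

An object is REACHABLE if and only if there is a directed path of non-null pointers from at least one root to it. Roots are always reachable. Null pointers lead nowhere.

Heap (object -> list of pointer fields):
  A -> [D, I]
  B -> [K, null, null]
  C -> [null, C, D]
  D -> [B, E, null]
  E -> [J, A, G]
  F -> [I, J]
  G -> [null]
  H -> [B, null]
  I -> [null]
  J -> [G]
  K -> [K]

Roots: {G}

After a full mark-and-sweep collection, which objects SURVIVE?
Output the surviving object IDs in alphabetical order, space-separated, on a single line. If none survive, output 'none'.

Roots: G
Mark G: refs=null, marked=G
Unmarked (collected): A B C D E F H I J K

Answer: G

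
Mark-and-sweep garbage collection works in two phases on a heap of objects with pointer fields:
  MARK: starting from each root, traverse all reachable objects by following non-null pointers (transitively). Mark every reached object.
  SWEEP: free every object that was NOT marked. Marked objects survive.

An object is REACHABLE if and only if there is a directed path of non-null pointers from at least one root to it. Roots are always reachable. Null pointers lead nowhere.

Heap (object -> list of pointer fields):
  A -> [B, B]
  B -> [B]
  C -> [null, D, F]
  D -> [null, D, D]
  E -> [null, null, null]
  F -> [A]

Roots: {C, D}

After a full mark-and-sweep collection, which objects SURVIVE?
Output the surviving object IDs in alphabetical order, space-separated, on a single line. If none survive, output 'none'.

Answer: A B C D F

Derivation:
Roots: C D
Mark C: refs=null D F, marked=C
Mark D: refs=null D D, marked=C D
Mark F: refs=A, marked=C D F
Mark A: refs=B B, marked=A C D F
Mark B: refs=B, marked=A B C D F
Unmarked (collected): E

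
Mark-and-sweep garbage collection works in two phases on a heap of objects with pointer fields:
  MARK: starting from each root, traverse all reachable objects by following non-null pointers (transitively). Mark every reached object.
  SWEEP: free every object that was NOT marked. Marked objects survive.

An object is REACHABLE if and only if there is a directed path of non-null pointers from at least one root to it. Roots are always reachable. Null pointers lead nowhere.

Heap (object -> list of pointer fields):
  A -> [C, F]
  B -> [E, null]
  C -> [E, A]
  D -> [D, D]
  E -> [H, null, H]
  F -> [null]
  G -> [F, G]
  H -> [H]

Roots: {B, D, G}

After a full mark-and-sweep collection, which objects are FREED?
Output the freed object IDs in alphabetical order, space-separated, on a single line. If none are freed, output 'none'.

Roots: B D G
Mark B: refs=E null, marked=B
Mark D: refs=D D, marked=B D
Mark G: refs=F G, marked=B D G
Mark E: refs=H null H, marked=B D E G
Mark F: refs=null, marked=B D E F G
Mark H: refs=H, marked=B D E F G H
Unmarked (collected): A C

Answer: A C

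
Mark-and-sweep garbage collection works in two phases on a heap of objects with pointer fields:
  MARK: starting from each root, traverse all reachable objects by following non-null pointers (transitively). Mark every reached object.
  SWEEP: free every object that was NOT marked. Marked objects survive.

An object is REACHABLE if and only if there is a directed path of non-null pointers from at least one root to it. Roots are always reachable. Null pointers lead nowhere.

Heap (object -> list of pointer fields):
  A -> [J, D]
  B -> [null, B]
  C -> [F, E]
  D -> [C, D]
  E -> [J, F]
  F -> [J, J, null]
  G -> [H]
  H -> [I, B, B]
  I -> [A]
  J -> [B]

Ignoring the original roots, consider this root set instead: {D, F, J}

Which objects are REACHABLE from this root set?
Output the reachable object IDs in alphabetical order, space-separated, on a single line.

Roots: D F J
Mark D: refs=C D, marked=D
Mark F: refs=J J null, marked=D F
Mark J: refs=B, marked=D F J
Mark C: refs=F E, marked=C D F J
Mark B: refs=null B, marked=B C D F J
Mark E: refs=J F, marked=B C D E F J
Unmarked (collected): A G H I

Answer: B C D E F J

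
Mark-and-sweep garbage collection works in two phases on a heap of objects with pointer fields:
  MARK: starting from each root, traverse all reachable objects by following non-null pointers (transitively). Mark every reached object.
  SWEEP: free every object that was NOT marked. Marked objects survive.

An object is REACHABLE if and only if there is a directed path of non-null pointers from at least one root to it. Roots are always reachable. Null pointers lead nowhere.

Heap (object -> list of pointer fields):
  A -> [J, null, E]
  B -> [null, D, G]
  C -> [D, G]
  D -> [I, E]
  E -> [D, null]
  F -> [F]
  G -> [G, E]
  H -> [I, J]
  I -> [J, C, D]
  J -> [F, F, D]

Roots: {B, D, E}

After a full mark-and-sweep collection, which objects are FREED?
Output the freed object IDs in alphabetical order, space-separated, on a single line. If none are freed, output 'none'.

Answer: A H

Derivation:
Roots: B D E
Mark B: refs=null D G, marked=B
Mark D: refs=I E, marked=B D
Mark E: refs=D null, marked=B D E
Mark G: refs=G E, marked=B D E G
Mark I: refs=J C D, marked=B D E G I
Mark J: refs=F F D, marked=B D E G I J
Mark C: refs=D G, marked=B C D E G I J
Mark F: refs=F, marked=B C D E F G I J
Unmarked (collected): A H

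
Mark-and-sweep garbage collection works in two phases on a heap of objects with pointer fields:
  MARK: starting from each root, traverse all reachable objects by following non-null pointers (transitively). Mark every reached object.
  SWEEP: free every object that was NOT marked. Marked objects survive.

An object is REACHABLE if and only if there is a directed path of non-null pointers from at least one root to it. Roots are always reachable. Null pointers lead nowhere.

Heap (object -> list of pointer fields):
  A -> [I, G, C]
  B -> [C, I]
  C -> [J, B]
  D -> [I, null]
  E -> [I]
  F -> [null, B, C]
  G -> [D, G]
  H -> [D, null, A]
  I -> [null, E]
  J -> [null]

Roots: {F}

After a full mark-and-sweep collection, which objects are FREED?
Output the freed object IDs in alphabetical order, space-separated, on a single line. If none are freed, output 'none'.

Roots: F
Mark F: refs=null B C, marked=F
Mark B: refs=C I, marked=B F
Mark C: refs=J B, marked=B C F
Mark I: refs=null E, marked=B C F I
Mark J: refs=null, marked=B C F I J
Mark E: refs=I, marked=B C E F I J
Unmarked (collected): A D G H

Answer: A D G H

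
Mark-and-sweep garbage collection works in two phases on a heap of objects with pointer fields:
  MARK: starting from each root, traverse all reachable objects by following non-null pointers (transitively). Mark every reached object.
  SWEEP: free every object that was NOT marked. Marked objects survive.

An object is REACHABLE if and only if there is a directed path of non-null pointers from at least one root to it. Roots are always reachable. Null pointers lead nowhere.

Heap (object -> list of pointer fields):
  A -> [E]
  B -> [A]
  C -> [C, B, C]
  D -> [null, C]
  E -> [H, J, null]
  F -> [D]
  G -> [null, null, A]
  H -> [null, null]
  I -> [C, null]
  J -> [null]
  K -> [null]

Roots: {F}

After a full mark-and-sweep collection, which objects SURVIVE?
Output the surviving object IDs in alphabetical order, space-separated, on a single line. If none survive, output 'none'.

Answer: A B C D E F H J

Derivation:
Roots: F
Mark F: refs=D, marked=F
Mark D: refs=null C, marked=D F
Mark C: refs=C B C, marked=C D F
Mark B: refs=A, marked=B C D F
Mark A: refs=E, marked=A B C D F
Mark E: refs=H J null, marked=A B C D E F
Mark H: refs=null null, marked=A B C D E F H
Mark J: refs=null, marked=A B C D E F H J
Unmarked (collected): G I K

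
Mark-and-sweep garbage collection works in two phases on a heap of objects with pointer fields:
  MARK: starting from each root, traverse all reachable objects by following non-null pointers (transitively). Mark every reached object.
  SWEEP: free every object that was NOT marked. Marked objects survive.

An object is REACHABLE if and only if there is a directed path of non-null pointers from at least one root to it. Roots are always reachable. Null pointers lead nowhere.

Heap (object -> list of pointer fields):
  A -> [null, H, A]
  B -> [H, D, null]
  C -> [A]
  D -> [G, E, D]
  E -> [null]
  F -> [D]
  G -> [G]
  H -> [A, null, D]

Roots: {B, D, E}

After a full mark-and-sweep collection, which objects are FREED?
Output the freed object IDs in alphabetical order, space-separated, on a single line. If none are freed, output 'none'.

Answer: C F

Derivation:
Roots: B D E
Mark B: refs=H D null, marked=B
Mark D: refs=G E D, marked=B D
Mark E: refs=null, marked=B D E
Mark H: refs=A null D, marked=B D E H
Mark G: refs=G, marked=B D E G H
Mark A: refs=null H A, marked=A B D E G H
Unmarked (collected): C F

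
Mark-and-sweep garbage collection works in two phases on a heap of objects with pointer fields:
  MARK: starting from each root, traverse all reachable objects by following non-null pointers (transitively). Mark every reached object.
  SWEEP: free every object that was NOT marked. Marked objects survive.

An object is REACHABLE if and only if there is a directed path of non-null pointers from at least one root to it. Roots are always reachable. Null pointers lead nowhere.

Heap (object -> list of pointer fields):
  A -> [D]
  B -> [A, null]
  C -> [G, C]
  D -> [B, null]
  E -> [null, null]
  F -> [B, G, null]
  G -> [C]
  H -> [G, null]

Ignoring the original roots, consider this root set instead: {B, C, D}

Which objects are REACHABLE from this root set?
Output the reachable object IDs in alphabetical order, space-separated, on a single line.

Answer: A B C D G

Derivation:
Roots: B C D
Mark B: refs=A null, marked=B
Mark C: refs=G C, marked=B C
Mark D: refs=B null, marked=B C D
Mark A: refs=D, marked=A B C D
Mark G: refs=C, marked=A B C D G
Unmarked (collected): E F H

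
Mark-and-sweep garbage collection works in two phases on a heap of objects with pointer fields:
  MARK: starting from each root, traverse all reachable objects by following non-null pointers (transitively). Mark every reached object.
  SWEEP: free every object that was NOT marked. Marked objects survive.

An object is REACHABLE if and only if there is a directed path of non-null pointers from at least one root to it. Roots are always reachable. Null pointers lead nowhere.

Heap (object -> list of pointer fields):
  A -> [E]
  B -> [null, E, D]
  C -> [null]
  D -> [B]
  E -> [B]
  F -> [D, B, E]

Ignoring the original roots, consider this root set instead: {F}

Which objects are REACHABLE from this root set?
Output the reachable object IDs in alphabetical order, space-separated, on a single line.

Roots: F
Mark F: refs=D B E, marked=F
Mark D: refs=B, marked=D F
Mark B: refs=null E D, marked=B D F
Mark E: refs=B, marked=B D E F
Unmarked (collected): A C

Answer: B D E F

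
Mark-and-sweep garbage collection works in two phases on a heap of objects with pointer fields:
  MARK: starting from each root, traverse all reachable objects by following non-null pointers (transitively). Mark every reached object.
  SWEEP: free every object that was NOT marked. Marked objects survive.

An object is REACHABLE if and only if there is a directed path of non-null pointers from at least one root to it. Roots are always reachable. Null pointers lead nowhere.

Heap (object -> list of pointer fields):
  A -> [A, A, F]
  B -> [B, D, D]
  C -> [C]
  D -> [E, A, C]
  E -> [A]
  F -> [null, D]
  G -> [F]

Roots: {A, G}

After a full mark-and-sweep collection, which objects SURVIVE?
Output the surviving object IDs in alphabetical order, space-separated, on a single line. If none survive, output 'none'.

Answer: A C D E F G

Derivation:
Roots: A G
Mark A: refs=A A F, marked=A
Mark G: refs=F, marked=A G
Mark F: refs=null D, marked=A F G
Mark D: refs=E A C, marked=A D F G
Mark E: refs=A, marked=A D E F G
Mark C: refs=C, marked=A C D E F G
Unmarked (collected): B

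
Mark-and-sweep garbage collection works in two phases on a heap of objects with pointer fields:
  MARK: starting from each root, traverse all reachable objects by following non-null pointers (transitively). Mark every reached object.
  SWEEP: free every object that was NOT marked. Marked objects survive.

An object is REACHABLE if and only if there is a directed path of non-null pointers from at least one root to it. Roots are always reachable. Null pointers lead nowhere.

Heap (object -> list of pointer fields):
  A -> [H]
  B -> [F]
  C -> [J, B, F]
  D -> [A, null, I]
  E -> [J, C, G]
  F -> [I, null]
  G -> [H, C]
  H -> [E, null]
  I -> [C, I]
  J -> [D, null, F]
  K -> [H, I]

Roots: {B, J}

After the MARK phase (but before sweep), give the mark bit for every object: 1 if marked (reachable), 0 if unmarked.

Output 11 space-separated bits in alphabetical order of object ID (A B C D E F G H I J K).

Roots: B J
Mark B: refs=F, marked=B
Mark J: refs=D null F, marked=B J
Mark F: refs=I null, marked=B F J
Mark D: refs=A null I, marked=B D F J
Mark I: refs=C I, marked=B D F I J
Mark A: refs=H, marked=A B D F I J
Mark C: refs=J B F, marked=A B C D F I J
Mark H: refs=E null, marked=A B C D F H I J
Mark E: refs=J C G, marked=A B C D E F H I J
Mark G: refs=H C, marked=A B C D E F G H I J
Unmarked (collected): K

Answer: 1 1 1 1 1 1 1 1 1 1 0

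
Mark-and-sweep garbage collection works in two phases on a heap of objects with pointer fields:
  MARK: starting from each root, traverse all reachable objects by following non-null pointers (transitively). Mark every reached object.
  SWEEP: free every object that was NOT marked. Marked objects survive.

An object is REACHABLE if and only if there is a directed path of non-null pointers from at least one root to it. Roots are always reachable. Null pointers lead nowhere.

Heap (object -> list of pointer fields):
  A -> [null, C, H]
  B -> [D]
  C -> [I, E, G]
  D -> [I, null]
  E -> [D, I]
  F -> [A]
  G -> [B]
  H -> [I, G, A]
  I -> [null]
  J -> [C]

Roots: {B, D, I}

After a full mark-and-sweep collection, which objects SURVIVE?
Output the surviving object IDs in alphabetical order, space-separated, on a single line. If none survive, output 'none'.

Answer: B D I

Derivation:
Roots: B D I
Mark B: refs=D, marked=B
Mark D: refs=I null, marked=B D
Mark I: refs=null, marked=B D I
Unmarked (collected): A C E F G H J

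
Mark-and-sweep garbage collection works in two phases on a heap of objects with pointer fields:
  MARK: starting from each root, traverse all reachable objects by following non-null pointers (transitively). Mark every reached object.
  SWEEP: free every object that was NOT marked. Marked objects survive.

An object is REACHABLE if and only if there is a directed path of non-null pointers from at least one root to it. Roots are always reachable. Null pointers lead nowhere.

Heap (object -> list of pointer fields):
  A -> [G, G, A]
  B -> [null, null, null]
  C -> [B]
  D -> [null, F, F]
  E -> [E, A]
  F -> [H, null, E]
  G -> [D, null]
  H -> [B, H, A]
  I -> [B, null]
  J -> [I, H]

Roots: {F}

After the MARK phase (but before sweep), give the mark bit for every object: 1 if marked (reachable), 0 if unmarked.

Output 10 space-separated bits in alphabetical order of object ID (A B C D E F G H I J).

Roots: F
Mark F: refs=H null E, marked=F
Mark H: refs=B H A, marked=F H
Mark E: refs=E A, marked=E F H
Mark B: refs=null null null, marked=B E F H
Mark A: refs=G G A, marked=A B E F H
Mark G: refs=D null, marked=A B E F G H
Mark D: refs=null F F, marked=A B D E F G H
Unmarked (collected): C I J

Answer: 1 1 0 1 1 1 1 1 0 0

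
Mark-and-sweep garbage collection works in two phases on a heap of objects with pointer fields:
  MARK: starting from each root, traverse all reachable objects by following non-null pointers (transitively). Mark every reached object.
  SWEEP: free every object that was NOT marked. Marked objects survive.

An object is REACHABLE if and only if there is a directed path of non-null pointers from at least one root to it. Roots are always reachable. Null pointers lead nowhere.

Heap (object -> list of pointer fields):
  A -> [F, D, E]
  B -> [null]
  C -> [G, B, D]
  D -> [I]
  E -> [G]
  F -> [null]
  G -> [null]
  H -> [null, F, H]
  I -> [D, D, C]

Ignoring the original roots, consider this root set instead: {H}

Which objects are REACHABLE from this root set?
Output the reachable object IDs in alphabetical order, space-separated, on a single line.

Roots: H
Mark H: refs=null F H, marked=H
Mark F: refs=null, marked=F H
Unmarked (collected): A B C D E G I

Answer: F H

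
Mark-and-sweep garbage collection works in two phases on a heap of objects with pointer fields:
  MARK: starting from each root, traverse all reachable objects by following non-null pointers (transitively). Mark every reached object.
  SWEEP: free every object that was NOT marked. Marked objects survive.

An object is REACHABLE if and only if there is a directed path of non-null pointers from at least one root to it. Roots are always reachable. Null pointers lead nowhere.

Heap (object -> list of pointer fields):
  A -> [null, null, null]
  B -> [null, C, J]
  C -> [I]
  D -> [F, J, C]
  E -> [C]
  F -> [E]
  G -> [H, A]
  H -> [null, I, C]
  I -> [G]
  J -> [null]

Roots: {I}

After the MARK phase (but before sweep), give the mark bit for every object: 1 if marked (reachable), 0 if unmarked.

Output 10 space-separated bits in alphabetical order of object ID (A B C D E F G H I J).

Roots: I
Mark I: refs=G, marked=I
Mark G: refs=H A, marked=G I
Mark H: refs=null I C, marked=G H I
Mark A: refs=null null null, marked=A G H I
Mark C: refs=I, marked=A C G H I
Unmarked (collected): B D E F J

Answer: 1 0 1 0 0 0 1 1 1 0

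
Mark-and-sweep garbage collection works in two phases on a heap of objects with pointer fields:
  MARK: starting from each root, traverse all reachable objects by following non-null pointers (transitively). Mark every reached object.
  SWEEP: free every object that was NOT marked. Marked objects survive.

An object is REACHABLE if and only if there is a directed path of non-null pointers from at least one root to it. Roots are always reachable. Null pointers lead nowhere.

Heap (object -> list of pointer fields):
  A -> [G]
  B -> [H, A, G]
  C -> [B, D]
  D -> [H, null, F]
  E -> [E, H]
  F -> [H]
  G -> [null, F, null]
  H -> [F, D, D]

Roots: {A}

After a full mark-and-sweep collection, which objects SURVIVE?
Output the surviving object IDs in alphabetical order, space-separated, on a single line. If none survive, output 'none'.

Roots: A
Mark A: refs=G, marked=A
Mark G: refs=null F null, marked=A G
Mark F: refs=H, marked=A F G
Mark H: refs=F D D, marked=A F G H
Mark D: refs=H null F, marked=A D F G H
Unmarked (collected): B C E

Answer: A D F G H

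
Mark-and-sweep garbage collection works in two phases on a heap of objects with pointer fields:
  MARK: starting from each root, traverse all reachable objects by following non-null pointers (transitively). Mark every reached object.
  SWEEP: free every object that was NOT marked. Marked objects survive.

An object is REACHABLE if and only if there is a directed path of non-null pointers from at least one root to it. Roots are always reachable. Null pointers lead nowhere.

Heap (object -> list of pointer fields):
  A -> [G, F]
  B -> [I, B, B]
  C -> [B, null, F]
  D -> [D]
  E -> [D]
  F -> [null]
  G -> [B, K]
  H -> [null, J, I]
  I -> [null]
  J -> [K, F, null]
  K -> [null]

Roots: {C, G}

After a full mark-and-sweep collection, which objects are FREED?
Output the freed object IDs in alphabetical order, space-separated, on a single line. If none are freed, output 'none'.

Answer: A D E H J

Derivation:
Roots: C G
Mark C: refs=B null F, marked=C
Mark G: refs=B K, marked=C G
Mark B: refs=I B B, marked=B C G
Mark F: refs=null, marked=B C F G
Mark K: refs=null, marked=B C F G K
Mark I: refs=null, marked=B C F G I K
Unmarked (collected): A D E H J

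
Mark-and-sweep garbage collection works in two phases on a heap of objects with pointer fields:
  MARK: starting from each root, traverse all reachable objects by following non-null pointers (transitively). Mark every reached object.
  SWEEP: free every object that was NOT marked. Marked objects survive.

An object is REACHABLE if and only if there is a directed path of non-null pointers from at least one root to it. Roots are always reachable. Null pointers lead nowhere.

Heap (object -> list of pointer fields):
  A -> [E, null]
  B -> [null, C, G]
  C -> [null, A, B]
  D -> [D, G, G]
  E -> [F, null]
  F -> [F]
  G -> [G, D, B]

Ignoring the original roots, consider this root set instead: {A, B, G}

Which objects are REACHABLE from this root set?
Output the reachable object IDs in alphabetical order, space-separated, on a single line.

Answer: A B C D E F G

Derivation:
Roots: A B G
Mark A: refs=E null, marked=A
Mark B: refs=null C G, marked=A B
Mark G: refs=G D B, marked=A B G
Mark E: refs=F null, marked=A B E G
Mark C: refs=null A B, marked=A B C E G
Mark D: refs=D G G, marked=A B C D E G
Mark F: refs=F, marked=A B C D E F G
Unmarked (collected): (none)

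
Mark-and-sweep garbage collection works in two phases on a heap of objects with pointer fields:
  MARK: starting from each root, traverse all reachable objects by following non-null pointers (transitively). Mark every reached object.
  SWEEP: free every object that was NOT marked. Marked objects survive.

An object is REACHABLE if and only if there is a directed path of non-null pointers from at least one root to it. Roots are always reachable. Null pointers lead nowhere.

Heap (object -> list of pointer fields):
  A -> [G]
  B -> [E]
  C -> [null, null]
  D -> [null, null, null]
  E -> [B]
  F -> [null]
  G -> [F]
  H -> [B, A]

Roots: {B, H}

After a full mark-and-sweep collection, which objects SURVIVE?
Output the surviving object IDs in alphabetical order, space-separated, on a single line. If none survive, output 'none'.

Answer: A B E F G H

Derivation:
Roots: B H
Mark B: refs=E, marked=B
Mark H: refs=B A, marked=B H
Mark E: refs=B, marked=B E H
Mark A: refs=G, marked=A B E H
Mark G: refs=F, marked=A B E G H
Mark F: refs=null, marked=A B E F G H
Unmarked (collected): C D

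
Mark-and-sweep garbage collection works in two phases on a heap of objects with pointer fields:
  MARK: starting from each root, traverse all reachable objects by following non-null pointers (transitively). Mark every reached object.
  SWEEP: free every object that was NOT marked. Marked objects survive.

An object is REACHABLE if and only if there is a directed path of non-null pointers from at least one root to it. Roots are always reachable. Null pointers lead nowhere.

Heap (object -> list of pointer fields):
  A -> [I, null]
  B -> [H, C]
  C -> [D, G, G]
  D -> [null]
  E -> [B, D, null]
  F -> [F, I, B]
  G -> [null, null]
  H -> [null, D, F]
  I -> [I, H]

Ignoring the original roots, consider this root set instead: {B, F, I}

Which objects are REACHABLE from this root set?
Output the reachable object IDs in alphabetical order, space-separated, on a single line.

Answer: B C D F G H I

Derivation:
Roots: B F I
Mark B: refs=H C, marked=B
Mark F: refs=F I B, marked=B F
Mark I: refs=I H, marked=B F I
Mark H: refs=null D F, marked=B F H I
Mark C: refs=D G G, marked=B C F H I
Mark D: refs=null, marked=B C D F H I
Mark G: refs=null null, marked=B C D F G H I
Unmarked (collected): A E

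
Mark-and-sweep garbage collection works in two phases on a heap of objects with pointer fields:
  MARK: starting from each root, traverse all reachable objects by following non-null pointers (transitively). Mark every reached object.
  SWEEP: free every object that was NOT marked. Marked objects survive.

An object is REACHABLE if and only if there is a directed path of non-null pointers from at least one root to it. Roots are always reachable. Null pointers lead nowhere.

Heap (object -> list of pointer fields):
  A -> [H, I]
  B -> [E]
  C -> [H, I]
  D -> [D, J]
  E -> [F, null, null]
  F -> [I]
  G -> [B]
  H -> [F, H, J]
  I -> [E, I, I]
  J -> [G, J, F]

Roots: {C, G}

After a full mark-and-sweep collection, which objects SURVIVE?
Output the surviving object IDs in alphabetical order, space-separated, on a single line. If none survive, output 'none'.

Answer: B C E F G H I J

Derivation:
Roots: C G
Mark C: refs=H I, marked=C
Mark G: refs=B, marked=C G
Mark H: refs=F H J, marked=C G H
Mark I: refs=E I I, marked=C G H I
Mark B: refs=E, marked=B C G H I
Mark F: refs=I, marked=B C F G H I
Mark J: refs=G J F, marked=B C F G H I J
Mark E: refs=F null null, marked=B C E F G H I J
Unmarked (collected): A D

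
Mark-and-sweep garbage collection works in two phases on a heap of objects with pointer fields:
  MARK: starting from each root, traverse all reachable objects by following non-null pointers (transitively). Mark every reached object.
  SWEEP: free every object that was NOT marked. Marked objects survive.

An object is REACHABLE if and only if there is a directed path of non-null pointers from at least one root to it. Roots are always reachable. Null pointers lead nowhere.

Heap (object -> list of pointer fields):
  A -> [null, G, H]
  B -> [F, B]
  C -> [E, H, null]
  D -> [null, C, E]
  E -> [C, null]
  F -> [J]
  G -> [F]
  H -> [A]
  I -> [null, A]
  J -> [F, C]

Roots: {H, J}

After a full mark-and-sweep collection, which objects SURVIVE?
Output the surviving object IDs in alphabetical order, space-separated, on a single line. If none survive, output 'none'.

Answer: A C E F G H J

Derivation:
Roots: H J
Mark H: refs=A, marked=H
Mark J: refs=F C, marked=H J
Mark A: refs=null G H, marked=A H J
Mark F: refs=J, marked=A F H J
Mark C: refs=E H null, marked=A C F H J
Mark G: refs=F, marked=A C F G H J
Mark E: refs=C null, marked=A C E F G H J
Unmarked (collected): B D I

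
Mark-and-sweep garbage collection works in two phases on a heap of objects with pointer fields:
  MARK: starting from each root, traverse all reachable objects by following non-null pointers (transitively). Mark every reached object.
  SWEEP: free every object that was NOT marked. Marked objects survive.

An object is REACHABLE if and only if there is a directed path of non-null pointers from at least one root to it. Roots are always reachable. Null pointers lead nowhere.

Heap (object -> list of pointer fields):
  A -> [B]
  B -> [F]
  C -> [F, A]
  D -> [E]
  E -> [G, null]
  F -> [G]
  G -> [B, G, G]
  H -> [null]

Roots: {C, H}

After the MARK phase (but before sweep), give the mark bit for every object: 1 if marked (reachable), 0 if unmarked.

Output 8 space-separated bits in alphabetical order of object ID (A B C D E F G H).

Roots: C H
Mark C: refs=F A, marked=C
Mark H: refs=null, marked=C H
Mark F: refs=G, marked=C F H
Mark A: refs=B, marked=A C F H
Mark G: refs=B G G, marked=A C F G H
Mark B: refs=F, marked=A B C F G H
Unmarked (collected): D E

Answer: 1 1 1 0 0 1 1 1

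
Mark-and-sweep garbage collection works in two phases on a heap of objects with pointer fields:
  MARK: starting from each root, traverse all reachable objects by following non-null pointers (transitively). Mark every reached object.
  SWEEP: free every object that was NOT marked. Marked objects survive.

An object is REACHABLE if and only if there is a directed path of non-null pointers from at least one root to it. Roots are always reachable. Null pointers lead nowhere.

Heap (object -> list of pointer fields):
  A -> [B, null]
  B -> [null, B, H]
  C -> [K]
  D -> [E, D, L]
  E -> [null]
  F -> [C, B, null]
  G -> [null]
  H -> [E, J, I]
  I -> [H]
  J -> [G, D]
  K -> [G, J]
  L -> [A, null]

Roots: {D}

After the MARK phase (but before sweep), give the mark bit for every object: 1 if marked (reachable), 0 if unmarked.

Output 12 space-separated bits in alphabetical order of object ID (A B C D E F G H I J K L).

Answer: 1 1 0 1 1 0 1 1 1 1 0 1

Derivation:
Roots: D
Mark D: refs=E D L, marked=D
Mark E: refs=null, marked=D E
Mark L: refs=A null, marked=D E L
Mark A: refs=B null, marked=A D E L
Mark B: refs=null B H, marked=A B D E L
Mark H: refs=E J I, marked=A B D E H L
Mark J: refs=G D, marked=A B D E H J L
Mark I: refs=H, marked=A B D E H I J L
Mark G: refs=null, marked=A B D E G H I J L
Unmarked (collected): C F K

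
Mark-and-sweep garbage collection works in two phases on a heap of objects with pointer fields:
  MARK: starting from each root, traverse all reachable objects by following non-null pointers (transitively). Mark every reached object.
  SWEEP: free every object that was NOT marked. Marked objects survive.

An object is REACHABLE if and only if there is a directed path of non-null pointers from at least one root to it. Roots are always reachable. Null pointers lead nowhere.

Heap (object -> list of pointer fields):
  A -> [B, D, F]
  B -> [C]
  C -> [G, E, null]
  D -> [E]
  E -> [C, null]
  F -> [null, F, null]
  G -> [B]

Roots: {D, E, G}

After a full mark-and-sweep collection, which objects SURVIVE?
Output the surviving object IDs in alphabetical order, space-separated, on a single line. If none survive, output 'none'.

Roots: D E G
Mark D: refs=E, marked=D
Mark E: refs=C null, marked=D E
Mark G: refs=B, marked=D E G
Mark C: refs=G E null, marked=C D E G
Mark B: refs=C, marked=B C D E G
Unmarked (collected): A F

Answer: B C D E G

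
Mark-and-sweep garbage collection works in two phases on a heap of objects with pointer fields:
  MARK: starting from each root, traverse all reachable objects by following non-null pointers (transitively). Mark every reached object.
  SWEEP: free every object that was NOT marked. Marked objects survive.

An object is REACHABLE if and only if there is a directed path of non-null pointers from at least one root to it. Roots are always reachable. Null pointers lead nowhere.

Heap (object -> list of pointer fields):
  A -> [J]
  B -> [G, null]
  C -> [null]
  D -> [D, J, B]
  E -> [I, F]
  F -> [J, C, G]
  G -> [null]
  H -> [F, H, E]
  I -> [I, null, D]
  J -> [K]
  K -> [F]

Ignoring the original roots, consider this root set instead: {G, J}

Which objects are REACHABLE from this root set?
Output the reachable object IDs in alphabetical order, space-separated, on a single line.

Roots: G J
Mark G: refs=null, marked=G
Mark J: refs=K, marked=G J
Mark K: refs=F, marked=G J K
Mark F: refs=J C G, marked=F G J K
Mark C: refs=null, marked=C F G J K
Unmarked (collected): A B D E H I

Answer: C F G J K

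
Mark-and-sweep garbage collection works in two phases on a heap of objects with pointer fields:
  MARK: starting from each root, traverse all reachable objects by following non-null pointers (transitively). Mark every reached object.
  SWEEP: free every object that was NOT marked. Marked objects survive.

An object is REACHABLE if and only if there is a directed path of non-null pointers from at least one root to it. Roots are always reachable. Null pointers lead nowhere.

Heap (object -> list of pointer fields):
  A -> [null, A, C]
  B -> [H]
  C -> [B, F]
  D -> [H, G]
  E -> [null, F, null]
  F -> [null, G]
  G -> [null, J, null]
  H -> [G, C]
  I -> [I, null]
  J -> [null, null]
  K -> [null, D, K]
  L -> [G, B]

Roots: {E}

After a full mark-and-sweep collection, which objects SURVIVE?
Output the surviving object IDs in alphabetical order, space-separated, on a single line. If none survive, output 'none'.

Answer: E F G J

Derivation:
Roots: E
Mark E: refs=null F null, marked=E
Mark F: refs=null G, marked=E F
Mark G: refs=null J null, marked=E F G
Mark J: refs=null null, marked=E F G J
Unmarked (collected): A B C D H I K L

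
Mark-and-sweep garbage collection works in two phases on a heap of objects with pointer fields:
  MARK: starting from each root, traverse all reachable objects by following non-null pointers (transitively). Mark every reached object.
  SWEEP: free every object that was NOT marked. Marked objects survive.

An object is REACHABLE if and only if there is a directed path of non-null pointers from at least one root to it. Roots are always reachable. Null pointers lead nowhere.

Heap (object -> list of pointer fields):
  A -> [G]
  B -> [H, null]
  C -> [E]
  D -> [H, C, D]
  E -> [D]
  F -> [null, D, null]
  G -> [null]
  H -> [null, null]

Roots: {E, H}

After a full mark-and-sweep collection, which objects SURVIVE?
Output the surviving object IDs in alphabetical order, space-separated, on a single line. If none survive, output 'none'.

Answer: C D E H

Derivation:
Roots: E H
Mark E: refs=D, marked=E
Mark H: refs=null null, marked=E H
Mark D: refs=H C D, marked=D E H
Mark C: refs=E, marked=C D E H
Unmarked (collected): A B F G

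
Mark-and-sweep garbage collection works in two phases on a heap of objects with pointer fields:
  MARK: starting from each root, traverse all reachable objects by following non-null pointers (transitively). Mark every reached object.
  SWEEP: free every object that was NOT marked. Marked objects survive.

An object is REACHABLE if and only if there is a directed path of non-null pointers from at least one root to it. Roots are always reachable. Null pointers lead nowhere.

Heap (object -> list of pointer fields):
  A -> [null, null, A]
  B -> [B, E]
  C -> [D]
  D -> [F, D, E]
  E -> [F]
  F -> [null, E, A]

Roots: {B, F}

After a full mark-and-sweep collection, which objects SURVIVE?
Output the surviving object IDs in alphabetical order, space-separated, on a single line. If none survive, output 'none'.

Roots: B F
Mark B: refs=B E, marked=B
Mark F: refs=null E A, marked=B F
Mark E: refs=F, marked=B E F
Mark A: refs=null null A, marked=A B E F
Unmarked (collected): C D

Answer: A B E F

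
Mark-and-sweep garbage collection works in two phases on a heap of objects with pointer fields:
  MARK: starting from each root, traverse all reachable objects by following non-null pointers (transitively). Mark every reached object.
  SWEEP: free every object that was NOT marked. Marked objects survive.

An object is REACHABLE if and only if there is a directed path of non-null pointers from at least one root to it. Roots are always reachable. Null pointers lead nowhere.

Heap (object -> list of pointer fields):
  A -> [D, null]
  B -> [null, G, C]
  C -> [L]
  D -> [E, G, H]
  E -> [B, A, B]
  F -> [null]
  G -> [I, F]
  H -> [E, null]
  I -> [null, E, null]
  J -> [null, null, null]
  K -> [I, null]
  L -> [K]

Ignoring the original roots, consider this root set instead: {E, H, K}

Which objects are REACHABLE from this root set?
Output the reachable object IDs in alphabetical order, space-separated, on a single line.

Roots: E H K
Mark E: refs=B A B, marked=E
Mark H: refs=E null, marked=E H
Mark K: refs=I null, marked=E H K
Mark B: refs=null G C, marked=B E H K
Mark A: refs=D null, marked=A B E H K
Mark I: refs=null E null, marked=A B E H I K
Mark G: refs=I F, marked=A B E G H I K
Mark C: refs=L, marked=A B C E G H I K
Mark D: refs=E G H, marked=A B C D E G H I K
Mark F: refs=null, marked=A B C D E F G H I K
Mark L: refs=K, marked=A B C D E F G H I K L
Unmarked (collected): J

Answer: A B C D E F G H I K L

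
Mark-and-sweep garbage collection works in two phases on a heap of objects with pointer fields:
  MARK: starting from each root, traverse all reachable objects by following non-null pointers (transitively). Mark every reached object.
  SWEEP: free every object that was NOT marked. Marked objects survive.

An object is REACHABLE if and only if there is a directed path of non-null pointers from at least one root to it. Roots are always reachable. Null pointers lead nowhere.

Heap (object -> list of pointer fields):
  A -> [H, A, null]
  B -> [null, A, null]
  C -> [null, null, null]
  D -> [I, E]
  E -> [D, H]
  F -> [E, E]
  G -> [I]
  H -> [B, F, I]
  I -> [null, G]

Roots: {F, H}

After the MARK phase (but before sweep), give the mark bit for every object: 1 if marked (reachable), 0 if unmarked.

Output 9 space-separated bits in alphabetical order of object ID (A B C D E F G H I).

Roots: F H
Mark F: refs=E E, marked=F
Mark H: refs=B F I, marked=F H
Mark E: refs=D H, marked=E F H
Mark B: refs=null A null, marked=B E F H
Mark I: refs=null G, marked=B E F H I
Mark D: refs=I E, marked=B D E F H I
Mark A: refs=H A null, marked=A B D E F H I
Mark G: refs=I, marked=A B D E F G H I
Unmarked (collected): C

Answer: 1 1 0 1 1 1 1 1 1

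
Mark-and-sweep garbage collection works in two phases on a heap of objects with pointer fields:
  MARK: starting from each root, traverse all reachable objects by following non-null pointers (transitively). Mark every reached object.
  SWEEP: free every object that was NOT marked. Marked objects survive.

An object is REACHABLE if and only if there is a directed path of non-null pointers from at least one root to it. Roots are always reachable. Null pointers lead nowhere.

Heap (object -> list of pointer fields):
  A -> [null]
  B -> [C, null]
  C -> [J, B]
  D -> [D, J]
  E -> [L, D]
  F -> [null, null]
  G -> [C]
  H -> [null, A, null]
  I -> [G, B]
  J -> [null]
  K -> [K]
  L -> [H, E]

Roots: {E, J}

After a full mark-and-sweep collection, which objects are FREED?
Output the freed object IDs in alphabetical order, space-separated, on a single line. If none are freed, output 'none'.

Answer: B C F G I K

Derivation:
Roots: E J
Mark E: refs=L D, marked=E
Mark J: refs=null, marked=E J
Mark L: refs=H E, marked=E J L
Mark D: refs=D J, marked=D E J L
Mark H: refs=null A null, marked=D E H J L
Mark A: refs=null, marked=A D E H J L
Unmarked (collected): B C F G I K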